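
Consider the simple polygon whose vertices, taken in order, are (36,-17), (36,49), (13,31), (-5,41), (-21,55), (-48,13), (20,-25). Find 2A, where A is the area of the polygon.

Using the shoelace formula, 2A = |(36·49 − 36·(-17)) + (36·31 − 13·49) + (13·41 − (-5)·31) + ((-5)·55 − (-21)·41) + ((-21)·13 − (-48)·55) + ((-48)·(-25) − 20·13) + (20·(-17) − 36·(-25))| = 7996, so the area is 3998.

7996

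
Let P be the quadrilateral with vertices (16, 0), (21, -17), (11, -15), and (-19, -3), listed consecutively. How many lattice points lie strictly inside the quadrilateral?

By the shoelace formula, twice the signed area is |(16·(-17) − 21·0) + (21·(-15) − 11·(-17)) + (11·(-3) − (-19)·(-15)) + ((-19)·0 − 16·(-3))| = 670, so the area is 335.
Summing gcd(|Δx|,|Δy|) over the edges gives the boundary count: gcd(5,17) + gcd(10,2) + gcd(30,12) + gcd(35,3) = 1+2+6+1 = 10.
By Pick's theorem A = I + B/2 − 1, so I = 335 − 10/2 + 1 = 331.

331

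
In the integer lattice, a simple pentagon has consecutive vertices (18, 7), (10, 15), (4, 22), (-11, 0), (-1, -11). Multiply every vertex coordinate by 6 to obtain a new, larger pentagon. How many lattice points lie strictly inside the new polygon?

The shoelace formula gives twice the area as |[18·15 − 10·7] + [10·22 − 4·15] + [4·0 − (-11)·22] + [(-11)·(-11) − (-1)·0] + [(-1)·7 − 18·(-11)]| = 914, so the area is 457.
Summing gcd(|Δx|,|Δy|) over the edges gives the boundary count: gcd(8,8) + gcd(6,7) + gcd(15,22) + gcd(10,11) + gcd(19,18) = 8+1+1+1+1 = 12.
Scaling by 6 multiplies the area by 6² = 36 (so the new area is 16452) and multiplies the boundary lattice-point count by 6, giving 72.
By Pick's theorem, the interior count of the dilated polygon is 16452 − 72/2 + 1 = 16417.

16417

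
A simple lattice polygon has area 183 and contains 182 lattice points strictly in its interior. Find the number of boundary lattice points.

4

Pick's theorem gives A = I + B/2 − 1, so B = 2(A − I + 1) = 2(183 − 182 + 1) = 4.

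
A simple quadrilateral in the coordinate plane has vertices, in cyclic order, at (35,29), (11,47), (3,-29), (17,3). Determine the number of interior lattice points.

872

By the shoelace formula, twice the signed area is |[35·47 − 11·29] + [11·(-29) − 3·47] + [3·3 − 17·(-29)] + [17·29 − 35·3]| = 1756, so the area is 878.
Along each edge there are gcd(|Δx|,|Δy|)+1 lattice points, so counting each shared vertex once the boundary has gcd(24,18) + gcd(8,76) + gcd(14,32) + gcd(18,26) = 6+4+2+2 = 14.
By Pick's theorem A = I + B/2 − 1, so I = 878 − 14/2 + 1 = 872.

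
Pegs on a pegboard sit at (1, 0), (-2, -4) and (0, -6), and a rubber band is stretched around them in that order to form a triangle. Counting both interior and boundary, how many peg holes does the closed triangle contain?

10

By the shoelace formula, twice the signed area is |(1·(-4) − (-2)·0) + ((-2)·(-6) − 0·(-4)) + (0·0 − 1·(-6))| = 14, so the area is 7.
The number of boundary lattice points is Σ gcd(|Δx|,|Δy|) = gcd(3,4) + gcd(2,2) + gcd(1,6) = 1+2+1 = 4.
Pick's theorem gives I = A − B/2 + 1 = 7 − 4/2 + 1 = 6, so the closed region contains I + B = 6 + 4 = 10 lattice points.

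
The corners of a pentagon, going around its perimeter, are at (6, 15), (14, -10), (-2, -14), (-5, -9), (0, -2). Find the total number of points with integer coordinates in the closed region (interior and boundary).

263

Using the shoelace formula, 2A = |[6·(-10) − 14·15] + [14·(-14) − (-2)·(-10)] + [(-2)·(-9) − (-5)·(-14)] + [(-5)·(-2) − 0·(-9)] + [0·15 − 6·(-2)]| = 516, so the area is 258.
Along each edge there are gcd(|Δx|,|Δy|)+1 lattice points, so counting each shared vertex once the boundary has gcd(8,25) + gcd(16,4) + gcd(3,5) + gcd(5,7) + gcd(6,17) = 1+4+1+1+1 = 8.
Pick's theorem gives I = A − B/2 + 1 = 258 − 8/2 + 1 = 255, so the closed region contains I + B = 255 + 8 = 263 lattice points.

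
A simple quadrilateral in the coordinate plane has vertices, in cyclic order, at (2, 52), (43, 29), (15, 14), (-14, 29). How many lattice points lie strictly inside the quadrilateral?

1082

By the shoelace formula, twice the signed area is |(2·29 − 43·52) + (43·14 − 15·29) + (15·29 − (-14)·14) + ((-14)·52 − 2·29)| = 2166, so the area is 1083.
Summing gcd(|Δx|,|Δy|) over the edges gives the boundary count: gcd(41,23) + gcd(28,15) + gcd(29,15) + gcd(16,23) = 1+1+1+1 = 4.
Pick's theorem gives I = A − B/2 + 1 = 1083 − 4/2 + 1 = 1082.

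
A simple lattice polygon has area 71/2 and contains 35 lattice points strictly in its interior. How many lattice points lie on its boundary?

Pick's theorem gives A = I + B/2 − 1, so B = 2(A − I + 1) = 2(71/2 − 35 + 1) = 3.

3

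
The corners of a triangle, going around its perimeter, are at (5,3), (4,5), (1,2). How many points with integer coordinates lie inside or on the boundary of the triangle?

8

By the shoelace formula, twice the signed area is |[5·5 − 4·3] + [4·2 − 1·5] + [1·3 − 5·2]| = 9, so the area is 4.5.
Along each edge there are gcd(|Δx|,|Δy|)+1 lattice points, so counting each shared vertex once the boundary has gcd(1,2) + gcd(3,3) + gcd(4,1) = 1+3+1 = 5.
Pick's theorem gives I = A − B/2 + 1 = 4.5 − 5/2 + 1 = 3, so the closed region contains I + B = 3 + 5 = 8 lattice points.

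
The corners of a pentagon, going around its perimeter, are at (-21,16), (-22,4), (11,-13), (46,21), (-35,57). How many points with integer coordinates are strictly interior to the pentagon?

2661

Using the shoelace formula, 2A = |[(-21)·4 − (-22)·16] + [(-22)·(-13) − 11·4] + [11·21 − 46·(-13)] + [46·57 − (-35)·21] + [(-35)·16 − (-21)·57]| = 5333, so the area is 5333/2.
The number of boundary lattice points is Σ gcd(|Δx|,|Δy|) = gcd(1,12) + gcd(33,17) + gcd(35,34) + gcd(81,36) + gcd(14,41) = 1+1+1+9+1 = 13.
Pick's theorem gives I = A − B/2 + 1 = 5333/2 − 13/2 + 1 = 2661.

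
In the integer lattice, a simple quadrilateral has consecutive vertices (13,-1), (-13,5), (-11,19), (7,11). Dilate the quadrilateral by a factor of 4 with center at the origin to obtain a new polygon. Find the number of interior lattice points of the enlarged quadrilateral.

The shoelace formula gives twice the area as |(13·5 − (-13)·(-1)) + ((-13)·19 − (-11)·5) + ((-11)·11 − 7·19) + (7·(-1) − 13·11)| = 544, so the area is 272.
Along each edge there are gcd(|Δx|,|Δy|)+1 lattice points, so counting each shared vertex once the boundary has gcd(26,6) + gcd(2,14) + gcd(18,8) + gcd(6,12) = 2+2+2+6 = 12.
Scaling by 4 multiplies the area by 4² = 16 (so the new area is 4352) and multiplies the boundary lattice-point count by 4, giving 48.
By Pick's theorem, the interior count of the dilated polygon is 4352 − 48/2 + 1 = 4329.

4329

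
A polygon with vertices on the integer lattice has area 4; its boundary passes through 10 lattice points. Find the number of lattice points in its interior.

From Pick's theorem, I = A − B/2 + 1 = 4 − 10/2 + 1 = 0.

0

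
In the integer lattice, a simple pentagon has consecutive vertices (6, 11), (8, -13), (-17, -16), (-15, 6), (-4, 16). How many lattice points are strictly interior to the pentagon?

By the shoelace formula, twice the signed area is |[6·(-13) − 8·11] + [8·(-16) − (-17)·(-13)] + [(-17)·6 − (-15)·(-16)] + [(-15)·16 − (-4)·6] + [(-4)·11 − 6·16]| = 1213, so the area is 606.5.
The number of boundary lattice points is Σ gcd(|Δx|,|Δy|) = gcd(2,24) + gcd(25,3) + gcd(2,22) + gcd(11,10) + gcd(10,5) = 2+1+2+1+5 = 11.
Pick's theorem gives I = A − B/2 + 1 = 606.5 − 11/2 + 1 = 602.

602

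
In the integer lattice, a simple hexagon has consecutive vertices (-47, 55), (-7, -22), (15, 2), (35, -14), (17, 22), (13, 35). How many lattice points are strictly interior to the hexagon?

Using the shoelace formula, 2A = |[(-47)·(-22) − (-7)·55] + [(-7)·2 − 15·(-22)] + [15·(-14) − 35·2] + [35·22 − 17·(-14)] + [17·35 − 13·22] + [13·55 − (-47)·35]| = 5132, so the area is 2566.
Summing gcd(|Δx|,|Δy|) over the edges gives the boundary count: gcd(40,77) + gcd(22,24) + gcd(20,16) + gcd(18,36) + gcd(4,13) + gcd(60,20) = 1+2+4+18+1+20 = 46.
By Pick's theorem A = I + B/2 − 1, so I = 2566 − 46/2 + 1 = 2544.

2544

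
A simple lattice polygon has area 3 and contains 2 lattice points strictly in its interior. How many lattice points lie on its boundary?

Pick's theorem gives A = I + B/2 − 1, so B = 2(A − I + 1) = 2(3 − 2 + 1) = 4.

4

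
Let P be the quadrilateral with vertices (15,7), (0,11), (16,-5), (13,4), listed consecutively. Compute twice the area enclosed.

149

By the shoelace formula, twice the signed area is |[15·11 − 0·7] + [0·(-5) − 16·11] + [16·4 − 13·(-5)] + [13·7 − 15·4]| = 149, so the area is 74.5.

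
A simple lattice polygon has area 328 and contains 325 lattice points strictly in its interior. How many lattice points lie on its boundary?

Pick's theorem gives A = I + B/2 − 1, so B = 2(A − I + 1) = 2(328 − 325 + 1) = 8.

8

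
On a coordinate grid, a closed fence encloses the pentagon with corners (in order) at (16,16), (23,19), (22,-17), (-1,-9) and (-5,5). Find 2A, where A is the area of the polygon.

The shoelace formula gives twice the area as |[16·19 − 23·16] + [23·(-17) − 22·19] + [22·(-9) − (-1)·(-17)] + [(-1)·5 − (-5)·(-9)] + [(-5)·16 − 16·5]| = 1298, so the area is 649.

1298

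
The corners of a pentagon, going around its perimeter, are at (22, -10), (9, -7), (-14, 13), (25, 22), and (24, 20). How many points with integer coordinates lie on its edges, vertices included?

8

The number of boundary lattice points is Σ gcd(|Δx|,|Δy|) = gcd(13,3) + gcd(23,20) + gcd(39,9) + gcd(1,2) + gcd(2,30) = 1+1+3+1+2 = 8.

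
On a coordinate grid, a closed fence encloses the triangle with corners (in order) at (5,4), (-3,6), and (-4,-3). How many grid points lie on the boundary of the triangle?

4

The number of boundary lattice points is Σ gcd(|Δx|,|Δy|) = gcd(8,2) + gcd(1,9) + gcd(9,7) = 2+1+1 = 4.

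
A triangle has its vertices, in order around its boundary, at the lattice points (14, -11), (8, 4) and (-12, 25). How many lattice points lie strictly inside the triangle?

85

The shoelace formula gives twice the area as |(14·4 − 8·(-11)) + (8·25 − (-12)·4) + ((-12)·(-11) − 14·25)| = 174, so the area is 87.
Summing gcd(|Δx|,|Δy|) over the edges gives the boundary count: gcd(6,15) + gcd(20,21) + gcd(26,36) = 3+1+2 = 6.
By Pick's theorem A = I + B/2 − 1, so I = 87 − 6/2 + 1 = 85.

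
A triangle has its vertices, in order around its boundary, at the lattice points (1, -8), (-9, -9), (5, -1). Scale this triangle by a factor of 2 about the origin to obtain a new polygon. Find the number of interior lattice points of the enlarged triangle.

129

By the shoelace formula, twice the signed area is |(1·(-9) − (-9)·(-8)) + ((-9)·(-1) − 5·(-9)) + (5·(-8) − 1·(-1))| = 66, so the area is 33.
Along each edge there are gcd(|Δx|,|Δy|)+1 lattice points, so counting each shared vertex once the boundary has gcd(10,1) + gcd(14,8) + gcd(4,7) = 1+2+1 = 4.
Scaling by 2 multiplies the area by 2² = 4 (so the new area is 132) and multiplies the boundary lattice-point count by 2, giving 8.
By Pick's theorem, the interior count of the dilated polygon is 132 − 8/2 + 1 = 129.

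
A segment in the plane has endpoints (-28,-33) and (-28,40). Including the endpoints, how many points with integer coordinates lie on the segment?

The number of lattice points on a segment between lattice points is gcd(|Δx|,|Δy|) + 1 = gcd(0,73) + 1 = 73 + 1 = 74.

74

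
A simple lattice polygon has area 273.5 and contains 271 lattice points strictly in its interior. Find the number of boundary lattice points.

7

Pick's theorem gives A = I + B/2 − 1, so B = 2(A − I + 1) = 2(273.5 − 271 + 1) = 7.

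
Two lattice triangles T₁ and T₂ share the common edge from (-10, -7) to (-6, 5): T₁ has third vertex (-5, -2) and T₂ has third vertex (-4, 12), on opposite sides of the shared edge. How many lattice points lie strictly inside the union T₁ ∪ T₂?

The union is the simple quadrilateral with vertices (-10, -7), (-5, -2), (-6, 5), (-4, 12) in order.
By the shoelace formula, twice the signed area is |((-10)·(-2) − (-5)·(-7)) + ((-5)·5 − (-6)·(-2)) + ((-6)·12 − (-4)·5) + ((-4)·(-7) − (-10)·12)| = 44, so the area is 22.
Summing gcd(|Δx|,|Δy|) over the edges gives the boundary count: gcd(5,5) + gcd(1,7) + gcd(2,7) + gcd(6,19) = 5+1+1+1 = 8.
By Pick's theorem I = A − B/2 + 1 = 22 − 8/2 + 1 = 19.

19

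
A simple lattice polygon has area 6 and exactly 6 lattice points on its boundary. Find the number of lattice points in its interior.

From Pick's theorem, I = A − B/2 + 1 = 6 − 6/2 + 1 = 4.

4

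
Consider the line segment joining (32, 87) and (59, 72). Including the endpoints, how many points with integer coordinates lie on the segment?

4

The number of lattice points on a segment between lattice points is gcd(|Δx|,|Δy|) + 1 = gcd(27,15) + 1 = 3 + 1 = 4.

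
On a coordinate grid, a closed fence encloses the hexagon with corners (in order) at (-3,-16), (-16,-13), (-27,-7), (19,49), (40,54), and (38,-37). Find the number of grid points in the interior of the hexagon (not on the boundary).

3413

The shoelace formula gives twice the area as |((-3)·(-13) − (-16)·(-16)) + ((-16)·(-7) − (-27)·(-13)) + ((-27)·49 − 19·(-7)) + (19·54 − 40·49) + (40·(-37) − 38·54) + (38·(-16) − (-3)·(-37))| = 6831, so the area is 3415.5.
Summing gcd(|Δx|,|Δy|) over the edges gives the boundary count: gcd(13,3) + gcd(11,6) + gcd(46,56) + gcd(21,5) + gcd(2,91) + gcd(41,21) = 1+1+2+1+1+1 = 7.
By Pick's theorem A = I + B/2 − 1, so I = 3415.5 − 7/2 + 1 = 3413.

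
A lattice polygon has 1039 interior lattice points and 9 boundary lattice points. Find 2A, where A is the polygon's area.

By Pick's theorem, A = I + B/2 − 1 = 1039 + 9/2 − 1 = 2085/2.
Hence 2A = 2085.

2085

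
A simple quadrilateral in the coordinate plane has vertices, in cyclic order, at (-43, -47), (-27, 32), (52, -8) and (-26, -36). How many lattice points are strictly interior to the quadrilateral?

The shoelace formula gives twice the area as |((-43)·32 − (-27)·(-47)) + ((-27)·(-8) − 52·32) + (52·(-36) − (-26)·(-8)) + ((-26)·(-47) − (-43)·(-36))| = 6499, so the area is 3249.5.
The number of boundary lattice points is Σ gcd(|Δx|,|Δy|) = gcd(16,79) + gcd(79,40) + gcd(78,28) + gcd(17,11) = 1+1+2+1 = 5.
By Pick's theorem A = I + B/2 − 1, so I = 3249.5 − 5/2 + 1 = 3248.

3248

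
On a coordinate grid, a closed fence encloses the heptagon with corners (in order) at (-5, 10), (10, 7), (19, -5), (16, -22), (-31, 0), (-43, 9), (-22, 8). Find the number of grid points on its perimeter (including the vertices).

13

The number of boundary lattice points is Σ gcd(|Δx|,|Δy|) = gcd(15,3) + gcd(9,12) + gcd(3,17) + gcd(47,22) + gcd(12,9) + gcd(21,1) + gcd(17,2) = 3+3+1+1+3+1+1 = 13.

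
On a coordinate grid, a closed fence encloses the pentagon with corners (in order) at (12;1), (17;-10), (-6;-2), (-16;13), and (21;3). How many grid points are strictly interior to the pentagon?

335

The shoelace formula gives twice the area as |(12·(-10) − 17·1) + (17·(-2) − (-6)·(-10)) + ((-6)·13 − (-16)·(-2)) + ((-16)·3 − 21·13) + (21·1 − 12·3)| = 677, so the area is 338.5.
Summing gcd(|Δx|,|Δy|) over the edges gives the boundary count: gcd(5,11) + gcd(23,8) + gcd(10,15) + gcd(37,10) + gcd(9,2) = 1+1+5+1+1 = 9.
Pick's theorem gives I = A − B/2 + 1 = 338.5 − 9/2 + 1 = 335.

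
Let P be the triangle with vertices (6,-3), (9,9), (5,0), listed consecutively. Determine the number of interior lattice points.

The shoelace formula gives twice the area as |(6·9 − 9·(-3)) + (9·0 − 5·9) + (5·(-3) − 6·0)| = 21, so the area is 21/2.
Along each edge there are gcd(|Δx|,|Δy|)+1 lattice points, so counting each shared vertex once the boundary has gcd(3,12) + gcd(4,9) + gcd(1,3) = 3+1+1 = 5.
By Pick's theorem A = I + B/2 − 1, so I = 21/2 − 5/2 + 1 = 9.

9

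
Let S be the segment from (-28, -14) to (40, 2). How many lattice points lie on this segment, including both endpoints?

The number of lattice points on a segment between lattice points is gcd(|Δx|,|Δy|) + 1 = gcd(68,16) + 1 = 4 + 1 = 5.

5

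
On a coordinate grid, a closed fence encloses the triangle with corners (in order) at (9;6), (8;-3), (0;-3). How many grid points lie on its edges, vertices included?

18

The number of boundary lattice points is Σ gcd(|Δx|,|Δy|) = gcd(1,9) + gcd(8,0) + gcd(9,9) = 1+8+9 = 18.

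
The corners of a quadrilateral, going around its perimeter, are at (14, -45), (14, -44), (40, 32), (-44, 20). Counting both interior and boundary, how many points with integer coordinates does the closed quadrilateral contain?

3074

By the shoelace formula, twice the signed area is |(14·(-44) − 14·(-45)) + (14·32 − 40·(-44)) + (40·20 − (-44)·32) + ((-44)·(-45) − 14·20)| = 6130, so the area is 3065.
Summing gcd(|Δx|,|Δy|) over the edges gives the boundary count: gcd(0,1) + gcd(26,76) + gcd(84,12) + gcd(58,65) = 1+2+12+1 = 16.
Pick's theorem gives I = A − B/2 + 1 = 3065 − 16/2 + 1 = 3058, so the closed region contains I + B = 3058 + 16 = 3074 lattice points.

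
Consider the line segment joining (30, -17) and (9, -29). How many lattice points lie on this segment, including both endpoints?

The number of lattice points on a segment between lattice points is gcd(|Δx|,|Δy|) + 1 = gcd(21,12) + 1 = 3 + 1 = 4.

4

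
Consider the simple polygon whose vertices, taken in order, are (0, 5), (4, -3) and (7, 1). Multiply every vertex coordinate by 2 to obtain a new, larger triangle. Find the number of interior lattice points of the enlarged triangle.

75

The shoelace formula gives twice the area as |(0·(-3) − 4·5) + (4·1 − 7·(-3)) + (7·5 − 0·1)| = 40, so the area is 20.
Summing gcd(|Δx|,|Δy|) over the edges gives the boundary count: gcd(4,8) + gcd(3,4) + gcd(7,4) = 4+1+1 = 6.
Scaling by 2 multiplies the area by 2² = 4 (so the new area is 80) and multiplies the boundary lattice-point count by 2, giving 12.
By Pick's theorem, the interior count of the dilated polygon is 80 − 12/2 + 1 = 75.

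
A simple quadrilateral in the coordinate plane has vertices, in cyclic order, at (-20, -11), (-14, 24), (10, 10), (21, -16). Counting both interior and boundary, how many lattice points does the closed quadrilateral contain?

By the shoelace formula, twice the signed area is |((-20)·24 − (-14)·(-11)) + ((-14)·10 − 10·24) + (10·(-16) − 21·10) + (21·(-11) − (-20)·(-16))| = 1935, so the area is 1935/2.
Summing gcd(|Δx|,|Δy|) over the edges gives the boundary count: gcd(6,35) + gcd(24,14) + gcd(11,26) + gcd(41,5) = 1+2+1+1 = 5.
Pick's theorem gives I = A − B/2 + 1 = 1935/2 − 5/2 + 1 = 966, so the closed region contains I + B = 966 + 5 = 971 lattice points.

971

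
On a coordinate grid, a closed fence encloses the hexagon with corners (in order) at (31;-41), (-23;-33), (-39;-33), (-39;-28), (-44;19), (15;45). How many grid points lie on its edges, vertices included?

27

Along each edge there are gcd(|Δx|,|Δy|)+1 lattice points, so counting each shared vertex once the boundary has gcd(54,8) + gcd(16,0) + gcd(0,5) + gcd(5,47) + gcd(59,26) + gcd(16,86) = 2+16+5+1+1+2 = 27.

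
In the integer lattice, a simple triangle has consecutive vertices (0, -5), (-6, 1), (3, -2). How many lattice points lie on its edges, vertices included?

Along each edge there are gcd(|Δx|,|Δy|)+1 lattice points, so counting each shared vertex once the boundary has gcd(6,6) + gcd(9,3) + gcd(3,3) = 6+3+3 = 12.

12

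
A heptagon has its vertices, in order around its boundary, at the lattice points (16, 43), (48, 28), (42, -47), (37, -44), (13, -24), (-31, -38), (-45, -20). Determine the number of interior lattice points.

4702

The shoelace formula gives twice the area as |(16·28 − 48·43) + (48·(-47) − 42·28) + (42·(-44) − 37·(-47)) + (37·(-24) − 13·(-44)) + (13·(-38) − (-31)·(-24)) + ((-31)·(-20) − (-45)·(-38)) + ((-45)·43 − 16·(-20))| = 9416, so the area is 4708.
The number of boundary lattice points is Σ gcd(|Δx|,|Δy|) = gcd(32,15) + gcd(6,75) + gcd(5,3) + gcd(24,20) + gcd(44,14) + gcd(14,18) + gcd(61,63) = 1+3+1+4+2+2+1 = 14.
By Pick's theorem A = I + B/2 − 1, so I = 4708 − 14/2 + 1 = 4702.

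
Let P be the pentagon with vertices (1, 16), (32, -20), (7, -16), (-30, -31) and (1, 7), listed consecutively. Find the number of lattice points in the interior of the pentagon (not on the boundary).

880

Using the shoelace formula, 2A = |(1·(-20) − 32·16) + (32·(-16) − 7·(-20)) + (7·(-31) − (-30)·(-16)) + ((-30)·7 − 1·(-31)) + (1·16 − 1·7)| = 1771, so the area is 1771/2.
The number of boundary lattice points is Σ gcd(|Δx|,|Δy|) = gcd(31,36) + gcd(25,4) + gcd(37,15) + gcd(31,38) + gcd(0,9) = 1+1+1+1+9 = 13.
By Pick's theorem A = I + B/2 − 1, so I = 1771/2 − 13/2 + 1 = 880.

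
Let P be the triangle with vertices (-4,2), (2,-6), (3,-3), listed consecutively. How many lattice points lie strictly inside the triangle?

By the shoelace formula, twice the signed area is |((-4)·(-6) − 2·2) + (2·(-3) − 3·(-6)) + (3·2 − (-4)·(-3))| = 26, so the area is 13.
Summing gcd(|Δx|,|Δy|) over the edges gives the boundary count: gcd(6,8) + gcd(1,3) + gcd(7,5) = 2+1+1 = 4.
By Pick's theorem A = I + B/2 − 1, so I = 13 − 4/2 + 1 = 12.

12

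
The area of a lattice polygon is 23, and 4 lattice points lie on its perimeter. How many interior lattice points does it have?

22

From Pick's theorem, I = A − B/2 + 1 = 23 − 4/2 + 1 = 22.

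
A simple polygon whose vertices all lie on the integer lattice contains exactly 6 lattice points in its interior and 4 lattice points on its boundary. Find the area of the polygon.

7

Pick's theorem states A = I + B/2 − 1, so A = 6 + 4/2 − 1 = 7.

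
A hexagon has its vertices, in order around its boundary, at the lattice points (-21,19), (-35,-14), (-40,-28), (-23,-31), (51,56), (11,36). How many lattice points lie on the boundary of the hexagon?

Along each edge there are gcd(|Δx|,|Δy|)+1 lattice points, so counting each shared vertex once the boundary has gcd(14,33) + gcd(5,14) + gcd(17,3) + gcd(74,87) + gcd(40,20) + gcd(32,17) = 1+1+1+1+20+1 = 25.

25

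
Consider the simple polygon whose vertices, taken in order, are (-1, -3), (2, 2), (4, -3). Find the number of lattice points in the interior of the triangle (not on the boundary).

10

Using the shoelace formula, 2A = |[(-1)·2 − 2·(-3)] + [2·(-3) − 4·2] + [4·(-3) − (-1)·(-3)]| = 25, so the area is 25/2.
The number of boundary lattice points is Σ gcd(|Δx|,|Δy|) = gcd(3,5) + gcd(2,5) + gcd(5,0) = 1+1+5 = 7.
Pick's theorem gives I = A − B/2 + 1 = 25/2 − 7/2 + 1 = 10.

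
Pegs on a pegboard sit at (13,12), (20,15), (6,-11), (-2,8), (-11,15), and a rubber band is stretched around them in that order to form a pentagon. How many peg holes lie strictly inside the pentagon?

296

The shoelace formula gives twice the area as |[13·15 − 20·12] + [20·(-11) − 6·15] + [6·8 − (-2)·(-11)] + [(-2)·15 − (-11)·8] + [(-11)·12 − 13·15]| = 598, so the area is 299.
Along each edge there are gcd(|Δx|,|Δy|)+1 lattice points, so counting each shared vertex once the boundary has gcd(7,3) + gcd(14,26) + gcd(8,19) + gcd(9,7) + gcd(24,3) = 1+2+1+1+3 = 8.
Pick's theorem gives I = A − B/2 + 1 = 299 − 8/2 + 1 = 296.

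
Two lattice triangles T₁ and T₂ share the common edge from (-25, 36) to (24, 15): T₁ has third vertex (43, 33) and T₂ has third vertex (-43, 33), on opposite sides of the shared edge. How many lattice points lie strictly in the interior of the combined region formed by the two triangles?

The union is the simple quadrilateral with vertices (-25, 36), (43, 33), (24, 15), (-43, 33) in order.
The shoelace formula gives twice the area as |[(-25)·33 − 43·36] + [43·15 − 24·33] + [24·33 − (-43)·15] + [(-43)·36 − (-25)·33]| = 1806, so the area is 903.
The number of boundary lattice points is Σ gcd(|Δx|,|Δy|) = gcd(68,3) + gcd(19,18) + gcd(67,18) + gcd(18,3) = 1+1+1+3 = 6.
By Pick's theorem I = A − B/2 + 1 = 903 − 6/2 + 1 = 901.

901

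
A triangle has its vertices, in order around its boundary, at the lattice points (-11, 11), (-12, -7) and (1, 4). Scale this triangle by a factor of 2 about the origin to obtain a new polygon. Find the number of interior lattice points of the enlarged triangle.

By the shoelace formula, twice the signed area is |[(-11)·(-7) − (-12)·11] + [(-12)·4 − 1·(-7)] + [1·11 − (-11)·4]| = 223, so the area is 223/2.
Along each edge there are gcd(|Δx|,|Δy|)+1 lattice points, so counting each shared vertex once the boundary has gcd(1,18) + gcd(13,11) + gcd(12,7) = 1+1+1 = 3.
Scaling by 2 multiplies the area by 2² = 4 (so the new area is 446) and multiplies the boundary lattice-point count by 2, giving 6.
By Pick's theorem, the interior count of the dilated polygon is 446 − 6/2 + 1 = 444.

444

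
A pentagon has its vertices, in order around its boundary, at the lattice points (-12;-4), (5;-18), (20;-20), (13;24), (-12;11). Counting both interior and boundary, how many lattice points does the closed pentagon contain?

934

Using the shoelace formula, 2A = |((-12)·(-18) − 5·(-4)) + (5·(-20) − 20·(-18)) + (20·24 − 13·(-20)) + (13·11 − (-12)·24) + ((-12)·(-4) − (-12)·11)| = 1847, so the area is 1847/2.
Summing gcd(|Δx|,|Δy|) over the edges gives the boundary count: gcd(17,14) + gcd(15,2) + gcd(7,44) + gcd(25,13) + gcd(0,15) = 1+1+1+1+15 = 19.
Pick's theorem gives I = A − B/2 + 1 = 1847/2 − 19/2 + 1 = 915, so the closed region contains I + B = 915 + 19 = 934 lattice points.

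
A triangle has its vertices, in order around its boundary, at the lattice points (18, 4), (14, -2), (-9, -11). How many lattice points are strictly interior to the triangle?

49

Using the shoelace formula, 2A = |[18·(-2) − 14·4] + [14·(-11) − (-9)·(-2)] + [(-9)·4 − 18·(-11)]| = 102, so the area is 51.
Summing gcd(|Δx|,|Δy|) over the edges gives the boundary count: gcd(4,6) + gcd(23,9) + gcd(27,15) = 2+1+3 = 6.
By Pick's theorem A = I + B/2 − 1, so I = 51 − 6/2 + 1 = 49.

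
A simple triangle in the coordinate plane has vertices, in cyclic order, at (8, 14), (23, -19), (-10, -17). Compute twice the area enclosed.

By the shoelace formula, twice the signed area is |[8·(-19) − 23·14] + [23·(-17) − (-10)·(-19)] + [(-10)·14 − 8·(-17)]| = 1059, so the area is 1059/2.

1059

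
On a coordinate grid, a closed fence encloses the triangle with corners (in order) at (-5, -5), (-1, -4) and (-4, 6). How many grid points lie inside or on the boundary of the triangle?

The shoelace formula gives twice the area as |((-5)·(-4) − (-1)·(-5)) + ((-1)·6 − (-4)·(-4)) + ((-4)·(-5) − (-5)·6)| = 43, so the area is 43/2.
The number of boundary lattice points is Σ gcd(|Δx|,|Δy|) = gcd(4,1) + gcd(3,10) + gcd(1,11) = 1+1+1 = 3.
Pick's theorem gives I = A − B/2 + 1 = 43/2 − 3/2 + 1 = 21, so the closed region contains I + B = 21 + 3 = 24 lattice points.

24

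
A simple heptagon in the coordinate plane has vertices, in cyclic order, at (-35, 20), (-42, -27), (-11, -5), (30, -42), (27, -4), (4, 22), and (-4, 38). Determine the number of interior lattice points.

Using the shoelace formula, 2A = |((-35)·(-27) − (-42)·20) + ((-42)·(-5) − (-11)·(-27)) + ((-11)·(-42) − 30·(-5)) + (30·(-4) − 27·(-42)) + (27·22 − 4·(-4)) + (4·38 − (-4)·22) + ((-4)·20 − (-35)·38)| = 5424, so the area is 2712.
Summing gcd(|Δx|,|Δy|) over the edges gives the boundary count: gcd(7,47) + gcd(31,22) + gcd(41,37) + gcd(3,38) + gcd(23,26) + gcd(8,16) + gcd(31,18) = 1+1+1+1+1+8+1 = 14.
By Pick's theorem A = I + B/2 − 1, so I = 2712 − 14/2 + 1 = 2706.

2706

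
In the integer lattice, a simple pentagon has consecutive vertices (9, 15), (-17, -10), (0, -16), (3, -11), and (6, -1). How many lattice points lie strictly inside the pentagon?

Using the shoelace formula, 2A = |(9·(-10) − (-17)·15) + ((-17)·(-16) − 0·(-10)) + (0·(-11) − 3·(-16)) + (3·(-1) − 6·(-11)) + (6·15 − 9·(-1))| = 647, so the area is 323.5.
The number of boundary lattice points is Σ gcd(|Δx|,|Δy|) = gcd(26,25) + gcd(17,6) + gcd(3,5) + gcd(3,10) + gcd(3,16) = 1+1+1+1+1 = 5.
Pick's theorem gives I = A − B/2 + 1 = 323.5 − 5/2 + 1 = 322.

322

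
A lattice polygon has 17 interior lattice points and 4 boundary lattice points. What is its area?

18

By Pick's theorem, A = I + B/2 − 1 = 17 + 4/2 − 1 = 18.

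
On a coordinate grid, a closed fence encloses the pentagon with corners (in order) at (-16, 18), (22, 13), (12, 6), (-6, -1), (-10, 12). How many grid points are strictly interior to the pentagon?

By the shoelace formula, twice the signed area is |((-16)·13 − 22·18) + (22·6 − 12·13) + (12·(-1) − (-6)·6) + ((-6)·12 − (-10)·(-1)) + ((-10)·18 − (-16)·12)| = 674, so the area is 337.
Summing gcd(|Δx|,|Δy|) over the edges gives the boundary count: gcd(38,5) + gcd(10,7) + gcd(18,7) + gcd(4,13) + gcd(6,6) = 1+1+1+1+6 = 10.
By Pick's theorem A = I + B/2 − 1, so I = 337 − 10/2 + 1 = 333.

333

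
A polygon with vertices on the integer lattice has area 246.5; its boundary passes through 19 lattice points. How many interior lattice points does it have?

From Pick's theorem, I = A − B/2 + 1 = 246.5 − 19/2 + 1 = 238.

238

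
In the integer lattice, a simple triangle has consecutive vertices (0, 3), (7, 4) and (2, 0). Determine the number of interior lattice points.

The shoelace formula gives twice the area as |(0·4 − 7·3) + (7·0 − 2·4) + (2·3 − 0·0)| = 23, so the area is 23/2.
Summing gcd(|Δx|,|Δy|) over the edges gives the boundary count: gcd(7,1) + gcd(5,4) + gcd(2,3) = 1+1+1 = 3.
By Pick's theorem A = I + B/2 − 1, so I = 23/2 − 3/2 + 1 = 11.

11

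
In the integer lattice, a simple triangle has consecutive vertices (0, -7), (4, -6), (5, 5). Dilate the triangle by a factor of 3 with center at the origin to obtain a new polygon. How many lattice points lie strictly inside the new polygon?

The shoelace formula gives twice the area as |(0·(-6) − 4·(-7)) + (4·5 − 5·(-6)) + (5·(-7) − 0·5)| = 43, so the area is 21.5.
The number of boundary lattice points is Σ gcd(|Δx|,|Δy|) = gcd(4,1) + gcd(1,11) + gcd(5,12) = 1+1+1 = 3.
Scaling by 3 multiplies the area by 3² = 9 (so the new area is 193.5) and multiplies the boundary lattice-point count by 3, giving 9.
By Pick's theorem, the interior count of the dilated polygon is 193.5 − 9/2 + 1 = 190.

190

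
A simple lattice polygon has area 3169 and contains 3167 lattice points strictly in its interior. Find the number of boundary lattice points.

6

Pick's theorem gives A = I + B/2 − 1, so B = 2(A − I + 1) = 2(3169 − 3167 + 1) = 6.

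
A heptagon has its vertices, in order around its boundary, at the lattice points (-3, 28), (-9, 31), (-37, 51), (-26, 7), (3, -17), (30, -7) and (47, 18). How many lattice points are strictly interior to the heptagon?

Using the shoelace formula, 2A = |[(-3)·31 − (-9)·28] + [(-9)·51 − (-37)·31] + [(-37)·7 − (-26)·51] + [(-26)·(-17) − 3·7] + [3·(-7) − 30·(-17)] + [30·18 − 47·(-7)] + [47·28 − (-3)·18]| = 5063, so the area is 5063/2.
Along each edge there are gcd(|Δx|,|Δy|)+1 lattice points, so counting each shared vertex once the boundary has gcd(6,3) + gcd(28,20) + gcd(11,44) + gcd(29,24) + gcd(27,10) + gcd(17,25) + gcd(50,10) = 3+4+11+1+1+1+10 = 31.
By Pick's theorem A = I + B/2 − 1, so I = 5063/2 − 31/2 + 1 = 2517.

2517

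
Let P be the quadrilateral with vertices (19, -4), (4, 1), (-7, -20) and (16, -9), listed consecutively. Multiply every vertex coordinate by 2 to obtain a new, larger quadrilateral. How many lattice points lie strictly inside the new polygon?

897

Using the shoelace formula, 2A = |(19·1 − 4·(-4)) + (4·(-20) − (-7)·1) + ((-7)·(-9) − 16·(-20)) + (16·(-4) − 19·(-9))| = 452, so the area is 226.
Along each edge there are gcd(|Δx|,|Δy|)+1 lattice points, so counting each shared vertex once the boundary has gcd(15,5) + gcd(11,21) + gcd(23,11) + gcd(3,5) = 5+1+1+1 = 8.
Scaling by 2 multiplies the area by 2² = 4 (so the new area is 904) and multiplies the boundary lattice-point count by 2, giving 16.
By Pick's theorem, the interior count of the dilated polygon is 904 − 16/2 + 1 = 897.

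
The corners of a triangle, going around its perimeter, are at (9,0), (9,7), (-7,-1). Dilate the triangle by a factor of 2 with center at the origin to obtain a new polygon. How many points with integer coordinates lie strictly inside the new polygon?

By the shoelace formula, twice the signed area is |[9·7 − 9·0] + [9·(-1) − (-7)·7] + [(-7)·0 − 9·(-1)]| = 112, so the area is 56.
The number of boundary lattice points is Σ gcd(|Δx|,|Δy|) = gcd(0,7) + gcd(16,8) + gcd(16,1) = 7+8+1 = 16.
Scaling by 2 multiplies the area by 2² = 4 (so the new area is 224) and multiplies the boundary lattice-point count by 2, giving 32.
By Pick's theorem, the interior count of the dilated polygon is 224 − 32/2 + 1 = 209.

209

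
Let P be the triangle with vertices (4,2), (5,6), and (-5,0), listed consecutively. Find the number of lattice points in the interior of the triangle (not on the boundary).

Using the shoelace formula, 2A = |(4·6 − 5·2) + (5·0 − (-5)·6) + ((-5)·2 − 4·0)| = 34, so the area is 17.
Summing gcd(|Δx|,|Δy|) over the edges gives the boundary count: gcd(1,4) + gcd(10,6) + gcd(9,2) = 1+2+1 = 4.
Pick's theorem gives I = A − B/2 + 1 = 17 − 4/2 + 1 = 16.

16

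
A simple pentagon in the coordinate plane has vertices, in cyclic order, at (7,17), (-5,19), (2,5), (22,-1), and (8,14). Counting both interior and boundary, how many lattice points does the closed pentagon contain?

Using the shoelace formula, 2A = |[7·19 − (-5)·17] + [(-5)·5 − 2·19] + [2·(-1) − 22·5] + [22·14 − 8·(-1)] + [8·17 − 7·14]| = 397, so the area is 397/2.
The number of boundary lattice points is Σ gcd(|Δx|,|Δy|) = gcd(12,2) + gcd(7,14) + gcd(20,6) + gcd(14,15) + gcd(1,3) = 2+7+2+1+1 = 13.
Pick's theorem gives I = A − B/2 + 1 = 397/2 − 13/2 + 1 = 193, so the closed region contains I + B = 193 + 13 = 206 lattice points.

206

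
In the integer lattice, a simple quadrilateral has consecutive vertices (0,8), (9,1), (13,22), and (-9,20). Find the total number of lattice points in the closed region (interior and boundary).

254

The shoelace formula gives twice the area as |(0·1 − 9·8) + (9·22 − 13·1) + (13·20 − (-9)·22) + ((-9)·8 − 0·20)| = 499, so the area is 249.5.
Summing gcd(|Δx|,|Δy|) over the edges gives the boundary count: gcd(9,7) + gcd(4,21) + gcd(22,2) + gcd(9,12) = 1+1+2+3 = 7.
Pick's theorem gives I = A − B/2 + 1 = 249.5 − 7/2 + 1 = 247, so the closed region contains I + B = 247 + 7 = 254 lattice points.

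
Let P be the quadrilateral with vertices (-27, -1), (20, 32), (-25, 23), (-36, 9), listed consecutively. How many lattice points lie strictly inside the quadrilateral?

The shoelace formula gives twice the area as |((-27)·32 − 20·(-1)) + (20·23 − (-25)·32) + ((-25)·9 − (-36)·23) + ((-36)·(-1) − (-27)·9)| = 1298, so the area is 649.
Along each edge there are gcd(|Δx|,|Δy|)+1 lattice points, so counting each shared vertex once the boundary has gcd(47,33) + gcd(45,9) + gcd(11,14) + gcd(9,10) = 1+9+1+1 = 12.
By Pick's theorem A = I + B/2 − 1, so I = 649 − 12/2 + 1 = 644.

644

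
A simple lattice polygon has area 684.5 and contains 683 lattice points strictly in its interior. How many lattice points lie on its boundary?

Pick's theorem gives A = I + B/2 − 1, so B = 2(A − I + 1) = 2(684.5 − 683 + 1) = 5.

5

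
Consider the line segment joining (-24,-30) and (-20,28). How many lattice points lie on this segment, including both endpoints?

3

The number of lattice points on a segment between lattice points is gcd(|Δx|,|Δy|) + 1 = gcd(4,58) + 1 = 2 + 1 = 3.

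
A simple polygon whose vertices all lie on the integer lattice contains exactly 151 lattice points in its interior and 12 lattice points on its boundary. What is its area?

By Pick's theorem, A = I + B/2 − 1 = 151 + 12/2 − 1 = 156.

156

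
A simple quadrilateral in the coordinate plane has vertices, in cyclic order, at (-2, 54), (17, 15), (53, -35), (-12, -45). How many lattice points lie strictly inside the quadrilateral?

2937

The shoelace formula gives twice the area as |((-2)·15 − 17·54) + (17·(-35) − 53·15) + (53·(-45) − (-12)·(-35)) + ((-12)·54 − (-2)·(-45))| = 5881, so the area is 5881/2.
The number of boundary lattice points is Σ gcd(|Δx|,|Δy|) = gcd(19,39) + gcd(36,50) + gcd(65,10) + gcd(10,99) = 1+2+5+1 = 9.
By Pick's theorem A = I + B/2 − 1, so I = 5881/2 − 9/2 + 1 = 2937.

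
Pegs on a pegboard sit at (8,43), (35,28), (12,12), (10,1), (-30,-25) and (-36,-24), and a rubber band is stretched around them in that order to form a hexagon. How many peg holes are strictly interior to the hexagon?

The shoelace formula gives twice the area as |(8·28 − 35·43) + (35·12 − 12·28) + (12·1 − 10·12) + (10·(-25) − (-30)·1) + ((-30)·(-24) − (-36)·(-25)) + ((-36)·43 − 8·(-24))| = 3061, so the area is 1530.5.
The number of boundary lattice points is Σ gcd(|Δx|,|Δy|) = gcd(27,15) + gcd(23,16) + gcd(2,11) + gcd(40,26) + gcd(6,1) + gcd(44,67) = 3+1+1+2+1+1 = 9.
By Pick's theorem A = I + B/2 − 1, so I = 1530.5 − 9/2 + 1 = 1527.

1527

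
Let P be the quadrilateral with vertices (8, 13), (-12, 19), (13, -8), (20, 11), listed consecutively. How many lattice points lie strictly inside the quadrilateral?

314

Using the shoelace formula, 2A = |(8·19 − (-12)·13) + ((-12)·(-8) − 13·19) + (13·11 − 20·(-8)) + (20·13 − 8·11)| = 632, so the area is 316.
Summing gcd(|Δx|,|Δy|) over the edges gives the boundary count: gcd(20,6) + gcd(25,27) + gcd(7,19) + gcd(12,2) = 2+1+1+2 = 6.
Pick's theorem gives I = A − B/2 + 1 = 316 − 6/2 + 1 = 314.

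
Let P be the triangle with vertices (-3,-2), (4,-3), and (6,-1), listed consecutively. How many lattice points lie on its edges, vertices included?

4

Along each edge there are gcd(|Δx|,|Δy|)+1 lattice points, so counting each shared vertex once the boundary has gcd(7,1) + gcd(2,2) + gcd(9,1) = 1+2+1 = 4.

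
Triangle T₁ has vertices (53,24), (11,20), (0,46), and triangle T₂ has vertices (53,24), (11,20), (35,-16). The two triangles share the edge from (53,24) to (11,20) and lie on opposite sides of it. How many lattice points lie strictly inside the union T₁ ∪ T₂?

1365

The union is the simple quadrilateral with vertices (53,24), (0,46), (11,20), (35,-16) in order.
Using the shoelace formula, 2A = |(53·46 − 0·24) + (0·20 − 11·46) + (11·(-16) − 35·20) + (35·24 − 53·(-16))| = 2744, so the area is 1372.
Along each edge there are gcd(|Δx|,|Δy|)+1 lattice points, so counting each shared vertex once the boundary has gcd(53,22) + gcd(11,26) + gcd(24,36) + gcd(18,40) = 1+1+12+2 = 16.
By Pick's theorem I = A − B/2 + 1 = 1372 − 16/2 + 1 = 1365.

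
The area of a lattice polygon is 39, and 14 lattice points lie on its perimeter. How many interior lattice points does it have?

From Pick's theorem, I = A − B/2 + 1 = 39 − 14/2 + 1 = 33.

33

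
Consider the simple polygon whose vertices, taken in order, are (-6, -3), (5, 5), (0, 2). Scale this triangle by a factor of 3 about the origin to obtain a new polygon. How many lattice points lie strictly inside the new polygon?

The shoelace formula gives twice the area as |[(-6)·5 − 5·(-3)] + [5·2 − 0·5] + [0·(-3) − (-6)·2]| = 7, so the area is 7/2.
Along each edge there are gcd(|Δx|,|Δy|)+1 lattice points, so counting each shared vertex once the boundary has gcd(11,8) + gcd(5,3) + gcd(6,5) = 1+1+1 = 3.
Scaling by 3 multiplies the area by 3² = 9 (so the new area is 31.5) and multiplies the boundary lattice-point count by 3, giving 9.
By Pick's theorem, the interior count of the dilated polygon is 31.5 − 9/2 + 1 = 28.

28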